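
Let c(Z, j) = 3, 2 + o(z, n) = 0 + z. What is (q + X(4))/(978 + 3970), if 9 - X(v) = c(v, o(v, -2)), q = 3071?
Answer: 3077/4948 ≈ 0.62187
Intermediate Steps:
o(z, n) = -2 + z (o(z, n) = -2 + (0 + z) = -2 + z)
X(v) = 6 (X(v) = 9 - 1*3 = 9 - 3 = 6)
(q + X(4))/(978 + 3970) = (3071 + 6)/(978 + 3970) = 3077/4948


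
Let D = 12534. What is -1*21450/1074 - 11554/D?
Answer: -23438608/1121793 ≈ -20.894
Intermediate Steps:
-1*21450/1074 - 11554/D = -1*21450/1074 - 11554/12534 = -21450*1/1074 - 11554*1/12534 = -3575/179 - 5777/6267 = -23438608/1121793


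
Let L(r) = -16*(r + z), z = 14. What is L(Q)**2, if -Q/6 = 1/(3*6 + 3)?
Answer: 2359296/49 ≈ 48149.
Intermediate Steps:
Q = -2/7 (Q = -6/(3*6 + 3) = -6/(18 + 3) = -6/21 = -6*1/21 = -2/7 ≈ -0.28571)
L(r) = -224 - 16*r (L(r) = -16*(r + 14) = -16*(14 + r) = -224 - 16*r)
L(Q)**2 = (-224 - 16*(-2/7))**2 = (-224 + 32/7)**2 = (-1536/7)**2 = 2359296/49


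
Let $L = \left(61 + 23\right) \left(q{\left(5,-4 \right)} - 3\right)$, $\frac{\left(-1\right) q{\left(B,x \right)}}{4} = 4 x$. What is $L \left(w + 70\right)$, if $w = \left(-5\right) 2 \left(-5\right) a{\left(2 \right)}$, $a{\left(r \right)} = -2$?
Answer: $-153720$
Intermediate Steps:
$q{\left(B,x \right)} = - 16 x$ ($q{\left(B,x \right)} = - 4 \cdot 4 x = - 16 x$)
$L = 5124$ ($L = \left(61 + 23\right) \left(\left(-16\right) \left(-4\right) - 3\right) = 84 \left(64 - 3\right) = 84 \cdot 61 = 5124$)
$w = -100$ ($w = \left(-5\right) 2 \left(-5\right) \left(-2\right) = \left(-10\right) \left(-5\right) \left(-2\right) = 50 \left(-2\right) = -100$)
$L \left(w + 70\right) = 5124 \left(-100 + 70\right) = 5124 \left(-30\right) = -153720$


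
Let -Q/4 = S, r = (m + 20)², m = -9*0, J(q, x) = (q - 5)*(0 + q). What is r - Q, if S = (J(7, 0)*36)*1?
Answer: 2416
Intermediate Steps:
J(q, x) = q*(-5 + q) (J(q, x) = (-5 + q)*q = q*(-5 + q))
m = 0
r = 400 (r = (0 + 20)² = 20² = 400)
S = 504 (S = ((7*(-5 + 7))*36)*1 = ((7*2)*36)*1 = (14*36)*1 = 504*1 = 504)
Q = -2016 (Q = -4*504 = -2016)
r - Q = 400 - 1*(-2016) = 400 + 2016 = 2416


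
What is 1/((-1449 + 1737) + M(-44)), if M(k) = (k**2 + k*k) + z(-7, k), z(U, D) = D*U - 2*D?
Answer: 1/4556 ≈ 0.00021949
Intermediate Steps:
z(U, D) = -2*D + D*U
M(k) = -9*k + 2*k**2 (M(k) = (k**2 + k*k) + k*(-2 - 7) = (k**2 + k**2) + k*(-9) = 2*k**2 - 9*k = -9*k + 2*k**2)
1/((-1449 + 1737) + M(-44)) = 1/((-1449 + 1737) - 44*(-9 + 2*(-44))) = 1/(288 - 44*(-9 - 88)) = 1/(288 - 44*(-97)) = 1/(288 + 4268) = 1/4556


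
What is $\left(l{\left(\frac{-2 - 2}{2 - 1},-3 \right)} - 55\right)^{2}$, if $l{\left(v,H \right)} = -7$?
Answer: $3844$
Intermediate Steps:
$\left(l{\left(\frac{-2 - 2}{2 - 1},-3 \right)} - 55\right)^{2} = \left(-7 - 55\right)^{2} = \left(-62\right)^{2} = 3844$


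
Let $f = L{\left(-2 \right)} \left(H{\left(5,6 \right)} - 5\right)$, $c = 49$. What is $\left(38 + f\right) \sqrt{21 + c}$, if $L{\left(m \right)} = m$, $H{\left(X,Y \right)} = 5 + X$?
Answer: $28 \sqrt{70} \approx 234.26$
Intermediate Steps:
$f = -10$ ($f = - 2 \left(\left(5 + 5\right) - 5\right) = - 2 \left(10 - 5\right) = \left(-2\right) 5 = -10$)
$\left(38 + f\right) \sqrt{21 + c} = \left(38 - 10\right) \sqrt{21 + 49} = 28 \sqrt{70}$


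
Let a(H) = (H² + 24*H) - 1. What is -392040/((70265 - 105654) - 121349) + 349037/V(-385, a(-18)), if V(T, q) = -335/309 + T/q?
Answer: 307105159974231/2153841350 ≈ 1.4258e+5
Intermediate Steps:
a(H) = -1 + H² + 24*H
V(T, q) = -335/309 + T/q (V(T, q) = -335*1/309 + T/q = -335/309 + T/q)
-392040/((70265 - 105654) - 121349) + 349037/V(-385, a(-18)) = -392040/((70265 - 105654) - 121349) + 349037/(-335/309 - 385/(-1 + (-18)² + 24*(-18))) = -392040/(-35389 - 121349) + 349037/(-335/309 - 385/(-1 + 324 - 432)) = -392040/(-156738) + 349037/(-335/309 - 385/(-109)) = -392040*(-1/156738) + 349037/(-335/309 - 385*(-1/109)) = 65340/26123 + 349037/(-335/309 + 385/109) = 65340/26123 + 349037/(82450/33681) = 65340/26123 + 349037*(33681/82450) = 65340/26123 + 11755915197/82450 = 307105159974231/2153841350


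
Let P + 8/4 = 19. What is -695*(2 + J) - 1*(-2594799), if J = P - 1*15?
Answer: 2592019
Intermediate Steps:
P = 17 (P = -2 + 19 = 17)
J = 2 (J = 17 - 1*15 = 17 - 15 = 2)
-695*(2 + J) - 1*(-2594799) = -695*(2 + 2) - 1*(-2594799) = -695*4 + 2594799 = -2780 + 2594799 = 2592019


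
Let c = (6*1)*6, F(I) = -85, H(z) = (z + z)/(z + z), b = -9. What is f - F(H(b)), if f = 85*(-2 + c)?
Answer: 2975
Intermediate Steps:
H(z) = 1 (H(z) = (2*z)/((2*z)) = (2*z)*(1/(2*z)) = 1)
c = 36 (c = 6*6 = 36)
f = 2890 (f = 85*(-2 + 36) = 85*34 = 2890)
f - F(H(b)) = 2890 - 1*(-85) = 2890 + 85 = 2975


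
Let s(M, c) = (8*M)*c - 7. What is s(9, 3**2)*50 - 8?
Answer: 32042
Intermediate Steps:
s(M, c) = -7 + 8*M*c (s(M, c) = 8*M*c - 7 = -7 + 8*M*c)
s(9, 3**2)*50 - 8 = (-7 + 8*9*3**2)*50 - 8 = (-7 + 8*9*9)*50 - 8 = (-7 + 648)*50 - 8 = 641*50 - 8 = 32050 - 8 = 32042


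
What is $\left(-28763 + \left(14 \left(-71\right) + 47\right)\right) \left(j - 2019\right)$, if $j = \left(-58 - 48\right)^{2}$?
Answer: $-273837070$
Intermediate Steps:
$j = 11236$ ($j = \left(-106\right)^{2} = 11236$)
$\left(-28763 + \left(14 \left(-71\right) + 47\right)\right) \left(j - 2019\right) = \left(-28763 + \left(14 \left(-71\right) + 47\right)\right) \left(11236 - 2019\right) = \left(-28763 + \left(-994 + 47\right)\right) 9217 = \left(-28763 - 947\right) 9217 = \left(-29710\right) 9217 = -273837070$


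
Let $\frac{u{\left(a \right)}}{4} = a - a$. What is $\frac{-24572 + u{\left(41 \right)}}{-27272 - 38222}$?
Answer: $\frac{12286}{32747} \approx 0.37518$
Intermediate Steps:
$u{\left(a \right)} = 0$ ($u{\left(a \right)} = 4 \left(a - a\right) = 4 \cdot 0 = 0$)
$\frac{-24572 + u{\left(41 \right)}}{-27272 - 38222} = \frac{-24572 + 0}{-27272 - 38222} = - \frac{24572}{-65494} = \left(-24572\right) \left(- \frac{1}{65494}\right) = \frac{12286}{32747}$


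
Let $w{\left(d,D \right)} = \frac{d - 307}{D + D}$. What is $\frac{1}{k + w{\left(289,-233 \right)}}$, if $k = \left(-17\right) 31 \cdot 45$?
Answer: $- \frac{233}{5525586} \approx -4.2167 \cdot 10^{-5}$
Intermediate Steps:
$w{\left(d,D \right)} = \frac{-307 + d}{2 D}$
$k = -23715$ ($k = \left(-527\right) 45 = -23715$)
$\frac{1}{k + w{\left(289,-233 \right)}} = \frac{1}{-23715 + \frac{-307 + 289}{2 \left(-233\right)}} = \frac{1}{-23715 + \frac{1}{2} \left(- \frac{1}{233}\right) \left(-18\right)} = \frac{1}{-23715 + \frac{9}{233}} = \frac{1}{- \frac{5525586}{233}} = - \frac{233}{5525586}$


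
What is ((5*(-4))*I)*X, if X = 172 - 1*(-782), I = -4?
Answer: 76320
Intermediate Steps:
X = 954 (X = 172 + 782 = 954)
((5*(-4))*I)*X = ((5*(-4))*(-4))*954 = -20*(-4)*954 = 80*954 = 76320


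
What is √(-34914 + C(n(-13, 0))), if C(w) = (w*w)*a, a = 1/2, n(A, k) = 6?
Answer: 4*I*√2181 ≈ 186.8*I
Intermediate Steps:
a = ½ ≈ 0.50000
C(w) = w²/2 (C(w) = (w*w)*(½) = w²*(½) = w²/2)
√(-34914 + C(n(-13, 0))) = √(-34914 + (½)*6²) = √(-34914 + (½)*36) = √(-34914 + 18) = √(-34896) = 4*I*√2181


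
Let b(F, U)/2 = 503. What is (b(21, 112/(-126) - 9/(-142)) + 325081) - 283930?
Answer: 42157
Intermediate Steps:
b(F, U) = 1006 (b(F, U) = 2*503 = 1006)
(b(21, 112/(-126) - 9/(-142)) + 325081) - 283930 = (1006 + 325081) - 283930 = 326087 - 283930 = 42157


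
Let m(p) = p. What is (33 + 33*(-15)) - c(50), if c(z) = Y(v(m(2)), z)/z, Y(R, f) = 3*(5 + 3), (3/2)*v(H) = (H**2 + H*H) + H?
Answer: -11562/25 ≈ -462.48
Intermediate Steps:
v(H) = 2*H/3 + 4*H**2/3 (v(H) = 2*((H**2 + H*H) + H)/3 = 2*((H**2 + H**2) + H)/3 = 2*(2*H**2 + H)/3 = 2*(H + 2*H**2)/3 = 2*H/3 + 4*H**2/3)
Y(R, f) = 24 (Y(R, f) = 3*8 = 24)
c(z) = 24/z
(33 + 33*(-15)) - c(50) = (33 + 33*(-15)) - 24/50 = (33 - 495) - 24/50 = -462 - 1*12/25 = -462 - 12/25 = -11562/25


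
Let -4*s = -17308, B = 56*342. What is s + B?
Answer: 23479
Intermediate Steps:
B = 19152
s = 4327 (s = -¼*(-17308) = 4327)
s + B = 4327 + 19152 = 23479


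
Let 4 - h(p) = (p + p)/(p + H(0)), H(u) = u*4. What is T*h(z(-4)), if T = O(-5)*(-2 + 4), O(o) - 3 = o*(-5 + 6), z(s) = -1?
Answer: -8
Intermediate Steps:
O(o) = 3 + o (O(o) = 3 + o*(-5 + 6) = 3 + o*1 = 3 + o)
H(u) = 4*u
h(p) = 2 (h(p) = 4 - (p + p)/(p + 4*0) = 4 - 2*p/(p + 0) = 4 - 2*p/p = 4 - 1*2 = 4 - 2 = 2)
T = -4 (T = (3 - 5)*(-2 + 4) = -2*2 = -4)
T*h(z(-4)) = -4*2 = -8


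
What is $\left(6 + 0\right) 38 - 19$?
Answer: $209$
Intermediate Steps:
$\left(6 + 0\right) 38 - 19 = 6 \cdot 38 - 19 = 228 - 19 = 209$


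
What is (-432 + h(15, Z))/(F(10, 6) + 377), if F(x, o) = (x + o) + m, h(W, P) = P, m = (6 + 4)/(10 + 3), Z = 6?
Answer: -5538/5119 ≈ -1.0819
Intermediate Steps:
m = 10/13 ≈ 0.76923
F(x, o) = 10/13 + o + x (F(x, o) = (x + o) + 10/13 = (o + x) + 10/13 = 10/13 + o + x)
(-432 + h(15, Z))/(F(10, 6) + 377) = (-432 + 6)/((10/13 + 6 + 10) + 377) = -426/(218/13 + 377) = -426/5119/13 = -426*13/5119 = -5538/5119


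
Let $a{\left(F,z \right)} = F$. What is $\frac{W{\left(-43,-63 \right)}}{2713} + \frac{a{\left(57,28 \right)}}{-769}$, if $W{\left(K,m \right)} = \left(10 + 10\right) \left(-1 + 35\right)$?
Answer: $\frac{368279}{2086297} \approx 0.17652$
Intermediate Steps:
$W{\left(K,m \right)} = 680$ ($W{\left(K,m \right)} = 20 \cdot 34 = 680$)
$\frac{W{\left(-43,-63 \right)}}{2713} + \frac{a{\left(57,28 \right)}}{-769} = \frac{680}{2713} + \frac{57}{-769} = 680 \cdot \frac{1}{2713} + 57 \left(- \frac{1}{769}\right) = \frac{680}{2713} - \frac{57}{769} = \frac{368279}{2086297}$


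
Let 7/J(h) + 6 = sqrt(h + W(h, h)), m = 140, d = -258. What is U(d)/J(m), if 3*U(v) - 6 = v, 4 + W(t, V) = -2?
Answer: 72 - 12*sqrt(134) ≈ -66.910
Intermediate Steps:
W(t, V) = -6 (W(t, V) = -4 - 2 = -6)
U(v) = 2 + v/3
J(h) = 7/(-6 + sqrt(-6 + h)) (J(h) = 7/(-6 + sqrt(h - 6)) = 7/(-6 + sqrt(-6 + h)))
U(d)/J(m) = (2 + (1/3)*(-258))/((7/(-6 + sqrt(-6 + 140)))) = (2 - 86)/((7/(-6 + sqrt(134)))) = -84*(-6/7 + sqrt(134)/7) = 72 - 12*sqrt(134)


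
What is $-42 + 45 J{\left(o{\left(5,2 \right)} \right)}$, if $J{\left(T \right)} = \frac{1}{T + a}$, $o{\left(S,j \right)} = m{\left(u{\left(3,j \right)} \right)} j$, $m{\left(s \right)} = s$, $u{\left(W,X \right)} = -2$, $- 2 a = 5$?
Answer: $- \frac{636}{13} \approx -48.923$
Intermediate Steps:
$a = - \frac{5}{2}$ ($a = \left(- \frac{1}{2}\right) 5 = - \frac{5}{2} \approx -2.5$)
$o{\left(S,j \right)} = - 2 j$
$J{\left(T \right)} = \frac{1}{- \frac{5}{2} + T}$ ($J{\left(T \right)} = \frac{1}{T - \frac{5}{2}} = \frac{1}{- \frac{5}{2} + T}$)
$-42 + 45 J{\left(o{\left(5,2 \right)} \right)} = -42 + 45 \frac{2}{-5 + 2 \left(\left(-2\right) 2\right)} = -42 + 45 \frac{2}{-5 + 2 \left(-4\right)} = -42 + 45 \frac{2}{-5 - 8} = -42 + 45 \frac{2}{-13} = -42 + 45 \cdot 2 \left(- \frac{1}{13}\right) = -42 + 45 \left(- \frac{2}{13}\right) = -42 - \frac{90}{13} = - \frac{636}{13}$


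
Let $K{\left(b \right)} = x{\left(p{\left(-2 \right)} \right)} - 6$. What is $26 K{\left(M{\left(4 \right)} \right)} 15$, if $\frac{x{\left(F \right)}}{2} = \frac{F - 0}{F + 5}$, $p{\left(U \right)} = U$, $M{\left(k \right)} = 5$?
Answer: $-2860$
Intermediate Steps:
$x{\left(F \right)} = \frac{2 F}{5 + F}$ ($x{\left(F \right)} = 2 \frac{F - 0}{F + 5} = 2 \frac{F + \left(-4 + 4\right)}{5 + F} = 2 \frac{F + 0}{5 + F} = 2 \frac{F}{5 + F} = \frac{2 F}{5 + F}$)
$K{\left(b \right)} = - \frac{22}{3}$ ($K{\left(b \right)} = 2 \left(-2\right) \frac{1}{5 - 2} - 6 = 2 \left(-2\right) \frac{1}{3} - 6 = - \frac{4}{3} - 6 = - \frac{22}{3}$)
$26 K{\left(M{\left(4 \right)} \right)} 15 = 26 \left(- \frac{22}{3}\right) 15 = \left(- \frac{572}{3}\right) 15 = -2860$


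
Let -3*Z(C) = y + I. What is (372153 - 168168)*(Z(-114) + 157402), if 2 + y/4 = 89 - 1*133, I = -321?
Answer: 32141984445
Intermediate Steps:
y = -184 (y = -8 + 4*(89 - 1*133) = -8 + 4*(89 - 133) = -8 + 4*(-44) = -8 - 176 = -184)
Z(C) = 505/3 (Z(C) = -(-184 - 321)/3 = -⅓*(-505) = 505/3)
(372153 - 168168)*(Z(-114) + 157402) = (372153 - 168168)*(505/3 + 157402) = 203985*(472711/3) = 32141984445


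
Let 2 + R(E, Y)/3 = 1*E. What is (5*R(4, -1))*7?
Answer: 210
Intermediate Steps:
R(E, Y) = -6 + 3*E (R(E, Y) = -6 + 3*(1*E) = -6 + 3*E)
(5*R(4, -1))*7 = (5*(-6 + 3*4))*7 = (5*(-6 + 12))*7 = (5*6)*7 = 30*7 = 210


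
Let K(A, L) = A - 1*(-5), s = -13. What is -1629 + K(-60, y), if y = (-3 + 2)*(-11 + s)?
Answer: -1684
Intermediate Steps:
y = 24 (y = (-3 + 2)*(-11 - 13) = -1*(-24) = 24)
K(A, L) = 5 + A (K(A, L) = A + 5 = 5 + A)
-1629 + K(-60, y) = -1629 + (5 - 60) = -1629 - 55 = -1684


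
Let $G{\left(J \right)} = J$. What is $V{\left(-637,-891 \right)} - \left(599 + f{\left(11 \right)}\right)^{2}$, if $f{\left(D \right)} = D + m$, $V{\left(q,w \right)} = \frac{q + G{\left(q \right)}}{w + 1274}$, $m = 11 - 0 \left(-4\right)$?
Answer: $- \frac{147701777}{383} \approx -3.8564 \cdot 10^{5}$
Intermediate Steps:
$m = 11$ ($m = 11 - 0 = 11 + 0 = 11$)
$V{\left(q,w \right)} = \frac{2 q}{1274 + w}$ ($V{\left(q,w \right)} = \frac{q + q}{w + 1274} = \frac{2 q}{1274 + w}$)
$f{\left(D \right)} = 11 + D$ ($f{\left(D \right)} = D + 11 = 11 + D$)
$V{\left(-637,-891 \right)} - \left(599 + f{\left(11 \right)}\right)^{2} = 2 \left(-637\right) \frac{1}{1274 - 891} - \left(599 + \left(11 + 11\right)\right)^{2} = 2 \left(-637\right) \frac{1}{383} - \left(599 + 22\right)^{2} = 2 \left(-637\right) \frac{1}{383} - 621^{2} = - \frac{1274}{383} - 385641 = - \frac{147701777}{383}$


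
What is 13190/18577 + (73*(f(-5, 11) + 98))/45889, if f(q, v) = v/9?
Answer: 6658499243/7672319577 ≈ 0.86786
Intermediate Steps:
f(q, v) = v/9 (f(q, v) = v*(1/9) = v/9)
13190/18577 + (73*(f(-5, 11) + 98))/45889 = 13190/18577 + (73*((1/9)*11 + 98))/45889 = 13190*(1/18577) + (73*(11/9 + 98))*(1/45889) = 13190/18577 + (73*(893/9))*(1/45889) = 13190/18577 + (65189/9)*(1/45889) = 13190/18577 + 65189/413001 = 6658499243/7672319577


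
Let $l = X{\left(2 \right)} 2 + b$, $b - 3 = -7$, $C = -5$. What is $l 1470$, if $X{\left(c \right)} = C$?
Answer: $-20580$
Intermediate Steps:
$b = -4$ ($b = 3 - 7 = -4$)
$X{\left(c \right)} = -5$
$l = -14$ ($l = \left(-5\right) 2 - 4 = -10 - 4 = -14$)
$l 1470 = \left(-14\right) 1470 = -20580$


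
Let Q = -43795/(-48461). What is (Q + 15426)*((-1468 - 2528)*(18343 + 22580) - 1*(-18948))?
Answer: -17462873951324880/6923 ≈ -2.5224e+12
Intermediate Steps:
Q = 43795/48461 (Q = -43795*(-1/48461) = 43795/48461 ≈ 0.90372)
(Q + 15426)*((-1468 - 2528)*(18343 + 22580) - 1*(-18948)) = (43795/48461 + 15426)*((-1468 - 2528)*(18343 + 22580) - 1*(-18948)) = 747603181*(-3996*40923 + 18948)/48461 = 747603181*(-163528308 + 18948)/48461 = (747603181/48461)*(-163509360) = -17462873951324880/6923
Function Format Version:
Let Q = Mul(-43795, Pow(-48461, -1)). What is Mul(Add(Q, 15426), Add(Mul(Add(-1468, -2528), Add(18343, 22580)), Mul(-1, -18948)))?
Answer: Rational(-17462873951324880, 6923) ≈ -2.5224e+12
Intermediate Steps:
Q = Rational(43795, 48461) (Q = Mul(-43795, Rational(-1, 48461)) = Rational(43795, 48461) ≈ 0.90372)
Mul(Add(Q, 15426), Add(Mul(Add(-1468, -2528), Add(18343, 22580)), Mul(-1, -18948))) = Mul(Add(Rational(43795, 48461), 15426), Add(Mul(Add(-1468, -2528), Add(18343, 22580)), Mul(-1, -18948))) = Mul(Rational(747603181, 48461), Add(Mul(-3996, 40923), 18948)) = Mul(Rational(747603181, 48461), Add(-163528308, 18948)) = Mul(Rational(747603181, 48461), -163509360) = Rational(-17462873951324880, 6923)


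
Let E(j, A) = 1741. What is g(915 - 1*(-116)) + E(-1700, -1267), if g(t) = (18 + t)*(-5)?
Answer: -3504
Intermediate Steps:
g(t) = -90 - 5*t
g(915 - 1*(-116)) + E(-1700, -1267) = (-90 - 5*(915 - 1*(-116))) + 1741 = (-90 - 5*(915 + 116)) + 1741 = (-90 - 5*1031) + 1741 = (-90 - 5155) + 1741 = -5245 + 1741 = -3504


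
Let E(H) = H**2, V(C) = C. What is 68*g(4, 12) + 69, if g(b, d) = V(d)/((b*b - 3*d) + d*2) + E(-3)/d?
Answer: 324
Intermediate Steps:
g(b, d) = 9/d + d/(b**2 - d) (g(b, d) = d/((b*b - 3*d) + d*2) + (-3)**2/d = d/((b**2 - 3*d) + 2*d) + 9/d = d/(b**2 - d) + 9/d = 9/d + d/(b**2 - d))
68*g(4, 12) + 69 = 68*((12**2 - 9*12 + 9*4**2)/(12*(4**2 - 1*12))) + 69 = 68*((144 - 108 + 9*16)/(12*(16 - 12))) + 69 = 68*((1/12)*(144 - 108 + 144)/4) + 69 = 68*((1/12)*(1/4)*180) + 69 = 68*(15/4) + 69 = 255 + 69 = 324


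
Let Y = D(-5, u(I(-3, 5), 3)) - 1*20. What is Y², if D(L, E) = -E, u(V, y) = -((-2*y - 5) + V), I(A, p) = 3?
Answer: 784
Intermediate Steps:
u(V, y) = 5 - V + 2*y (u(V, y) = -((-5 - 2*y) + V) = -(-5 + V - 2*y) = 5 - V + 2*y)
Y = -28 (Y = -(5 - 1*3 + 2*3) - 1*20 = -(5 - 3 + 6) - 20 = -1*8 - 20 = -8 - 20 = -28)
Y² = (-28)² = 784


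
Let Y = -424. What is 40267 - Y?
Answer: 40691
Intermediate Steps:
40267 - Y = 40267 - 1*(-424) = 40267 + 424 = 40691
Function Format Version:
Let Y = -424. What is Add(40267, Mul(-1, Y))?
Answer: 40691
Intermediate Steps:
Add(40267, Mul(-1, Y)) = Add(40267, Mul(-1, -424)) = Add(40267, 424) = 40691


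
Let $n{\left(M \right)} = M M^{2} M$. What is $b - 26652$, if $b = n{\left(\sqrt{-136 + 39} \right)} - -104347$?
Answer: $87104$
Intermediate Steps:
$n{\left(M \right)} = M^{4}$ ($n{\left(M \right)} = M^{3} M = M^{4}$)
$b = 113756$ ($b = \left(\sqrt{-136 + 39}\right)^{4} - -104347 = \left(\sqrt{-97}\right)^{4} + 104347 = \left(i \sqrt{97}\right)^{4} + 104347 = 9409 + 104347 = 113756$)
$b - 26652 = 113756 - 26652 = 87104$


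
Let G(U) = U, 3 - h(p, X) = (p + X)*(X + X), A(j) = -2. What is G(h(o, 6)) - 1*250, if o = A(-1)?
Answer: -295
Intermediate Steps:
o = -2
h(p, X) = 3 - 2*X*(X + p) (h(p, X) = 3 - (p + X)*(X + X) = 3 - (X + p)*2*X = 3 - 2*X*(X + p))
G(h(o, 6)) - 1*250 = (3 - 2*6² - 2*6*(-2)) - 1*250 = (3 - 2*36 + 24) - 250 = (3 - 72 + 24) - 250 = -45 - 250 = -295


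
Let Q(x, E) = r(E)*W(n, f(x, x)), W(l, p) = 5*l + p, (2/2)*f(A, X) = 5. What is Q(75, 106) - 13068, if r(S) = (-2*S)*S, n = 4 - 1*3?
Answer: -237788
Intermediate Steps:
n = 1 (n = 4 - 3 = 1)
f(A, X) = 5
W(l, p) = p + 5*l
r(S) = -2*S²
Q(x, E) = -20*E² (Q(x, E) = (-2*E²)*(5 + 5*1) = (-2*E²)*(5 + 5) = -2*E²*10 = -20*E²)
Q(75, 106) - 13068 = -20*106² - 13068 = -20*11236 - 13068 = -224720 - 13068 = -237788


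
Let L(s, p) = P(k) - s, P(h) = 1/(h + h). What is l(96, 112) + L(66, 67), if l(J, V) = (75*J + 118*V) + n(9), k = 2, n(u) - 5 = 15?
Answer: 81481/4 ≈ 20370.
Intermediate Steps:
n(u) = 20 (n(u) = 5 + 15 = 20)
P(h) = 1/(2*h)
l(J, V) = 20 + 75*J + 118*V (l(J, V) = (75*J + 118*V) + 20 = 20 + 75*J + 118*V)
L(s, p) = 1/4 - s (L(s, p) = (1/2)/2 - s = (1/2)*(1/2) - s = 1/4 - s)
l(96, 112) + L(66, 67) = (20 + 75*96 + 118*112) + (1/4 - 1*66) = (20 + 7200 + 13216) + (1/4 - 66) = 20436 - 263/4 = 81481/4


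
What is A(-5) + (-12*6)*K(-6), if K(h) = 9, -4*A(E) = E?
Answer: -2587/4 ≈ -646.75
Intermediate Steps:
A(E) = -E/4
A(-5) + (-12*6)*K(-6) = -¼*(-5) - 12*6*9 = 5/4 - 72*9 = 5/4 - 648 = -2587/4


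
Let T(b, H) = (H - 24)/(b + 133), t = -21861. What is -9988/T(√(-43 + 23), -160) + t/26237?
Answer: 8712328331/1206902 + 2497*I*√5/23 ≈ 7218.8 + 242.76*I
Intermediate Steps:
T(b, H) = (-24 + H)/(133 + b)
-9988/T(√(-43 + 23), -160) + t/26237 = -9988*(133 + √(-43 + 23))/(-24 - 160) - 21861/26237 = -(-332101/46 - 2497*I*√5/23) - 21861*1/26237 = -(-332101/46 - 2497*I*√5/23) - 21861/26237 = -9988*(-133/184 - I*√5/92) - 21861/26237 = (332101/46 + 2497*I*√5/23) - 21861/26237 = 8712328331/1206902 + 2497*I*√5/23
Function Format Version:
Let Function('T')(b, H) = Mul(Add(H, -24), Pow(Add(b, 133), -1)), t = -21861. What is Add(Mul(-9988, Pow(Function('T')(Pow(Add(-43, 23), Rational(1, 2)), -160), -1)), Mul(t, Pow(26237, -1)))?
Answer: Add(Rational(8712328331, 1206902), Mul(Rational(2497, 23), I, Pow(5, Rational(1, 2)))) ≈ Add(7218.8, Mul(242.76, I))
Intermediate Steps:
Function('T')(b, H) = Mul(Pow(Add(133, b), -1), Add(-24, H)) (Function('T')(b, H) = Mul(Add(-24, H), Pow(Add(133, b), -1)) = Mul(Pow(Add(133, b), -1), Add(-24, H)))
Add(Mul(-9988, Pow(Function('T')(Pow(Add(-43, 23), Rational(1, 2)), -160), -1)), Mul(t, Pow(26237, -1))) = Add(Mul(-9988, Pow(Mul(Pow(Add(133, Pow(Add(-43, 23), Rational(1, 2))), -1), Add(-24, -160)), -1)), Mul(-21861, Pow(26237, -1))) = Add(Mul(-9988, Pow(Mul(Pow(Add(133, Pow(-20, Rational(1, 2))), -1), -184), -1)), Mul(-21861, Rational(1, 26237))) = Add(Mul(-9988, Pow(Mul(Pow(Add(133, Mul(2, I, Pow(5, Rational(1, 2)))), -1), -184), -1)), Rational(-21861, 26237)) = Add(Mul(-9988, Pow(Mul(-184, Pow(Add(133, Mul(2, I, Pow(5, Rational(1, 2)))), -1)), -1)), Rational(-21861, 26237)) = Add(Mul(-9988, Add(Rational(-133, 184), Mul(Rational(-1, 92), I, Pow(5, Rational(1, 2))))), Rational(-21861, 26237)) = Add(Add(Rational(332101, 46), Mul(Rational(2497, 23), I, Pow(5, Rational(1, 2)))), Rational(-21861, 26237)) = Add(Rational(8712328331, 1206902), Mul(Rational(2497, 23), I, Pow(5, Rational(1, 2))))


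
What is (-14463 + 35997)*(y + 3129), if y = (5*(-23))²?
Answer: 352167036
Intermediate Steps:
y = 13225 (y = (-115)² = 13225)
(-14463 + 35997)*(y + 3129) = (-14463 + 35997)*(13225 + 3129) = 21534*16354 = 352167036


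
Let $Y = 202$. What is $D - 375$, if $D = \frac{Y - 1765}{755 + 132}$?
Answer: $- \frac{334188}{887} \approx -376.76$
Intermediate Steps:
$D = - \frac{1563}{887}$ ($D = \frac{202 - 1765}{755 + 132} = - \frac{1563}{887} \approx -1.7621$)
$D - 375 = - \frac{1563}{887} - 375 = - \frac{334188}{887}$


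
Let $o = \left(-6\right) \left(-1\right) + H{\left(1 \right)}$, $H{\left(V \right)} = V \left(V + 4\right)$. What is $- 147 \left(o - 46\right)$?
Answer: $5145$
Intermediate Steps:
$H{\left(V \right)} = V \left(4 + V\right)$
$o = 11$ ($o = \left(-6\right) \left(-1\right) + 1 \left(4 + 1\right) = 6 + 1 \cdot 5 = 6 + 5 = 11$)
$- 147 \left(o - 46\right) = - 147 \left(11 - 46\right) = \left(-147\right) \left(-35\right) = 5145$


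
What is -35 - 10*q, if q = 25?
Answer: -285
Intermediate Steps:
-35 - 10*q = -35 - 10*25 = -35 - 250 = -285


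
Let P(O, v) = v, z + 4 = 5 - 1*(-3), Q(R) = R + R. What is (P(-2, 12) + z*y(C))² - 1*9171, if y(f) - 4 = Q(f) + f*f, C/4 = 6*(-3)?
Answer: 407546173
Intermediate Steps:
C = -72 (C = 4*(6*(-3)) = 4*(-18) = -72)
Q(R) = 2*R
z = 4 (z = -4 + (5 - 1*(-3)) = -4 + (5 + 3) = -4 + 8 = 4)
y(f) = 4 + f² + 2*f (y(f) = 4 + (2*f + f*f) = 4 + (2*f + f²) = 4 + (f² + 2*f) = 4 + f² + 2*f)
(P(-2, 12) + z*y(C))² - 1*9171 = (12 + 4*(4 + (-72)² + 2*(-72)))² - 1*9171 = (12 + 4*(4 + 5184 - 144))² - 9171 = (12 + 4*5044)² - 9171 = (12 + 20176)² - 9171 = 20188² - 9171 = 407555344 - 9171 = 407546173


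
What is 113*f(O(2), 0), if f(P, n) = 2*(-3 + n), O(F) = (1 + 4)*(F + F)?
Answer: -678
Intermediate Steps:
O(F) = 10*F (O(F) = 5*(2*F) = 10*F)
f(P, n) = -6 + 2*n
113*f(O(2), 0) = 113*(-6 + 2*0) = 113*(-6 + 0) = 113*(-6) = -678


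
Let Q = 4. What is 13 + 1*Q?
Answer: 17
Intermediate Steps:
13 + 1*Q = 13 + 1*4 = 13 + 4 = 17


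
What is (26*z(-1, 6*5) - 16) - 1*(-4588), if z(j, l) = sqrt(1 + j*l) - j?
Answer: 4598 + 26*I*sqrt(29) ≈ 4598.0 + 140.01*I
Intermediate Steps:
(26*z(-1, 6*5) - 16) - 1*(-4588) = (26*(sqrt(1 - 6*5) - 1*(-1)) - 16) - 1*(-4588) = (26*(sqrt(1 - 1*30) + 1) - 16) + 4588 = (26*(sqrt(1 - 30) + 1) - 16) + 4588 = (26*(sqrt(-29) + 1) - 16) + 4588 = (26*(I*sqrt(29) + 1) - 16) + 4588 = (26*(1 + I*sqrt(29)) - 16) + 4588 = ((26 + 26*I*sqrt(29)) - 16) + 4588 = (10 + 26*I*sqrt(29)) + 4588 = 4598 + 26*I*sqrt(29)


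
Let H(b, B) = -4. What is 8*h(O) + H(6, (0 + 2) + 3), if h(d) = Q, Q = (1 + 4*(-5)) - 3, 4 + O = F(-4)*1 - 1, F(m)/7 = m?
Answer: -180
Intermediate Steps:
F(m) = 7*m
O = -33 (O = -4 + ((7*(-4))*1 - 1) = -4 + (-28*1 - 1) = -4 + (-28 - 1) = -4 - 29 = -33)
Q = -22 (Q = (1 - 20) - 3 = -19 - 3 = -22)
h(d) = -22
8*h(O) + H(6, (0 + 2) + 3) = 8*(-22) - 4 = -176 - 4 = -180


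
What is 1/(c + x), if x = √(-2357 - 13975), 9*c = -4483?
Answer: -40347/21420181 - 162*I*√4083/21420181 ≈ -0.0018836 - 0.00048326*I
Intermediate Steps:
c = -4483/9 (c = (⅑)*(-4483) = -4483/9 ≈ -498.11)
x = 2*I*√4083 (x = √(-16332) = 2*I*√4083 ≈ 127.8*I)
1/(c + x) = 1/(-4483/9 + 2*I*√4083)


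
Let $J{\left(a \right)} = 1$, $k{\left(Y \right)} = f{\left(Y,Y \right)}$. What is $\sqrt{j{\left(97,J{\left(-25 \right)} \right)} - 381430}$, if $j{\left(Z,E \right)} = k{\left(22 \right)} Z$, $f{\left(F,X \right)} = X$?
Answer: $12 i \sqrt{2634} \approx 615.87 i$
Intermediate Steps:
$k{\left(Y \right)} = Y$
$j{\left(Z,E \right)} = 22 Z$
$\sqrt{j{\left(97,J{\left(-25 \right)} \right)} - 381430} = \sqrt{22 \cdot 97 - 381430} = \sqrt{2134 - 381430} = \sqrt{-379296} = 12 i \sqrt{2634}$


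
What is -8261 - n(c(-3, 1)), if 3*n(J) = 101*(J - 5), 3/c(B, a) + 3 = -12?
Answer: -121289/15 ≈ -8085.9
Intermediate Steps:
c(B, a) = -⅕ (c(B, a) = 3/(-3 - 12) = 3/(-15) = 3*(-1/15) = -⅕)
n(J) = -505/3 + 101*J/3 (n(J) = (101*(J - 5))/3 = (101*(-5 + J))/3 = (-505 + 101*J)/3 = -505/3 + 101*J/3)
-8261 - n(c(-3, 1)) = -8261 - (-505/3 + (101/3)*(-⅕)) = -8261 - (-505/3 - 101/15) = -8261 - 1*(-2626/15) = -8261 + 2626/15 = -121289/15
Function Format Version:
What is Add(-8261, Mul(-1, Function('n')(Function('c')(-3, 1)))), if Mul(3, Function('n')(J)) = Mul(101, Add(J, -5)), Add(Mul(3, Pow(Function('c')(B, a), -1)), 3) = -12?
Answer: Rational(-121289, 15) ≈ -8085.9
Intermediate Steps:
Function('c')(B, a) = Rational(-1, 5) (Function('c')(B, a) = Mul(3, Pow(Add(-3, -12), -1)) = Mul(3, Pow(-15, -1)) = Mul(3, Rational(-1, 15)) = Rational(-1, 5))
Function('n')(J) = Add(Rational(-505, 3), Mul(Rational(101, 3), J)) (Function('n')(J) = Mul(Rational(1, 3), Mul(101, Add(J, -5))) = Mul(Rational(1, 3), Mul(101, Add(-5, J))) = Mul(Rational(1, 3), Add(-505, Mul(101, J))) = Add(Rational(-505, 3), Mul(Rational(101, 3), J)))
Add(-8261, Mul(-1, Function('n')(Function('c')(-3, 1)))) = Add(-8261, Mul(-1, Add(Rational(-505, 3), Mul(Rational(101, 3), Rational(-1, 5))))) = Add(-8261, Mul(-1, Add(Rational(-505, 3), Rational(-101, 15)))) = Add(-8261, Mul(-1, Rational(-2626, 15))) = Add(-8261, Rational(2626, 15)) = Rational(-121289, 15)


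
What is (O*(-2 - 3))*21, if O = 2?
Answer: -210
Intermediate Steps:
(O*(-2 - 3))*21 = (2*(-2 - 3))*21 = (2*(-5))*21 = -10*21 = -210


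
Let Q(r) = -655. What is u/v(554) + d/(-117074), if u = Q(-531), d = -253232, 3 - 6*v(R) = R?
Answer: 299815826/32253887 ≈ 9.2955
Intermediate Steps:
v(R) = ½ - R/6
u = -655
u/v(554) + d/(-117074) = -655/(½ - ⅙*554) - 253232/(-117074) = -655/(½ - 277/3) - 253232*(-1/117074) = -655/(-551/6) + 126616/58537 = -655*(-6/551) + 126616/58537 = 3930/551 + 126616/58537 = 299815826/32253887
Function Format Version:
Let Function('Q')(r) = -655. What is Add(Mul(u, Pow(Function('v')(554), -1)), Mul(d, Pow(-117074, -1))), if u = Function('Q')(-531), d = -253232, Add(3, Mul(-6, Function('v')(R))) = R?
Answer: Rational(299815826, 32253887) ≈ 9.2955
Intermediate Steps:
Function('v')(R) = Add(Rational(1, 2), Mul(Rational(-1, 6), R))
u = -655
Add(Mul(u, Pow(Function('v')(554), -1)), Mul(d, Pow(-117074, -1))) = Add(Mul(-655, Pow(Add(Rational(1, 2), Mul(Rational(-1, 6), 554)), -1)), Mul(-253232, Pow(-117074, -1))) = Add(Mul(-655, Pow(Add(Rational(1, 2), Rational(-277, 3)), -1)), Mul(-253232, Rational(-1, 117074))) = Add(Mul(-655, Pow(Rational(-551, 6), -1)), Rational(126616, 58537)) = Add(Mul(-655, Rational(-6, 551)), Rational(126616, 58537)) = Add(Rational(3930, 551), Rational(126616, 58537)) = Rational(299815826, 32253887)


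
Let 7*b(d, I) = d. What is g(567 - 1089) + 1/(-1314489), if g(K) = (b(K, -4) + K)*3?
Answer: -16467918199/9201423 ≈ -1789.7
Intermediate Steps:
b(d, I) = d/7
g(K) = 24*K/7 (g(K) = (K/7 + K)*3 = (8*K/7)*3 = 24*K/7)
g(567 - 1089) + 1/(-1314489) = 24*(567 - 1089)/7 + 1/(-1314489) = (24/7)*(-522) - 1/1314489 = -12528/7 - 1/1314489 = -16467918199/9201423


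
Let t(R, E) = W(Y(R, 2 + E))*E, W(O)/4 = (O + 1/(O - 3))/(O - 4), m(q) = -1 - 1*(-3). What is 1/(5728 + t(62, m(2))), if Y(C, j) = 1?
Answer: 3/17180 ≈ 0.00017462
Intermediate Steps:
m(q) = 2 (m(q) = -1 + 3 = 2)
W(O) = 4*(O + 1/(-3 + O))/(-4 + O) (W(O) = 4*((O + 1/(O - 3))/(O - 4)) = 4*((O + 1/(-3 + O))/(-4 + O)) = 4*(O + 1/(-3 + O))/(-4 + O))
t(R, E) = -2*E/3 (t(R, E) = (4*(1 + 1² - 3*1)/(12 + 1² - 7*1))*E = (4*(1 + 1 - 3)/(12 + 1 - 7))*E = (4*(-1)/6)*E = (4*(⅙)*(-1))*E = -2*E/3)
1/(5728 + t(62, m(2))) = 1/(5728 - ⅔*2) = 1/(5728 - 4/3) = 1/(17180/3) = 3/17180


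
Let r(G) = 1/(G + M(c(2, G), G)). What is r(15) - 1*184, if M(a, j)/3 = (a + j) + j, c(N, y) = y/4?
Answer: -85556/465 ≈ -183.99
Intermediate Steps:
c(N, y) = y/4 (c(N, y) = y*(¼) = y/4)
M(a, j) = 3*a + 6*j (M(a, j) = 3*((a + j) + j) = 3*(a + 2*j) = 3*a + 6*j)
r(G) = 4/(31*G) (r(G) = 1/(G + (3*(G/4) + 6*G)) = 1/(G + (3*G/4 + 6*G)) = 1/(G + 27*G/4) = 1/(31*G/4) = 4/(31*G))
r(15) - 1*184 = (4/31)/15 - 1*184 = (4/31)*(1/15) - 184 = 4/465 - 184 = -85556/465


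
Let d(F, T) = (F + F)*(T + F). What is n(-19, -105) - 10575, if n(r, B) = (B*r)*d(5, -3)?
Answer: 29325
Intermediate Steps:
d(F, T) = 2*F*(F + T) (d(F, T) = (2*F)*(F + T) = 2*F*(F + T))
n(r, B) = 20*B*r (n(r, B) = (B*r)*(2*5*(5 - 3)) = (B*r)*(2*5*2) = (B*r)*20 = 20*B*r)
n(-19, -105) - 10575 = 20*(-105)*(-19) - 10575 = 39900 - 10575 = 29325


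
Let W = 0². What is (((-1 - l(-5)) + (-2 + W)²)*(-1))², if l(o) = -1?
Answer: 16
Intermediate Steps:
W = 0
(((-1 - l(-5)) + (-2 + W)²)*(-1))² = (((-1 - 1*(-1)) + (-2 + 0)²)*(-1))² = (((-1 + 1) + (-2)²)*(-1))² = ((0 + 4)*(-1))² = (4*(-1))² = (-4)² = 16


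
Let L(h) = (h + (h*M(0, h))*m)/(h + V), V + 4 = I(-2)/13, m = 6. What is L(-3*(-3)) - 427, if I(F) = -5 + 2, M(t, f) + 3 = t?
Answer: -28463/62 ≈ -459.08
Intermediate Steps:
M(t, f) = -3 + t
I(F) = -3
V = -55/13 (V = -4 - 3/13 = -55/13 ≈ -4.2308)
L(h) = -17*h/(-55/13 + h) (L(h) = (h + (h*(-3 + 0))*6)/(h - 55/13) = (h + (h*(-3))*6)/(-55/13 + h) = (h - 3*h*6)/(-55/13 + h) = (h - 18*h)/(-55/13 + h) = (-17*h)/(-55/13 + h) = -17*h/(-55/13 + h))
L(-3*(-3)) - 427 = -221*(-3*(-3))/(-55 + 13*(-3*(-3))) - 427 = -221*9/(-55 + 13*9) - 427 = -221*9/(-55 + 117) - 427 = -221*9/62 - 427 = -221*9*1/62 - 427 = -1989/62 - 427 = -28463/62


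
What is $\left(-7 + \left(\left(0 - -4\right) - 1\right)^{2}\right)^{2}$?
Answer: $4$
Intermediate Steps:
$\left(-7 + \left(\left(0 - -4\right) - 1\right)^{2}\right)^{2} = \left(-7 + \left(\left(0 + 4\right) - 1\right)^{2}\right)^{2} = \left(-7 + \left(4 - 1\right)^{2}\right)^{2} = \left(-7 + 3^{2}\right)^{2} = \left(-7 + 9\right)^{2} = 2^{2} = 4$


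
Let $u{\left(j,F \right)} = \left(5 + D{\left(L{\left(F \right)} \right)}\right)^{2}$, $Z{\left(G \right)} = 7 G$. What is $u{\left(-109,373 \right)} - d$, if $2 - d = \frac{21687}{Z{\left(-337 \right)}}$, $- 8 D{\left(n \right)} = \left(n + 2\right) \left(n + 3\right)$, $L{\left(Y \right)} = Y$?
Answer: $\frac{732385493195}{2359} \approx 3.1046 \cdot 10^{8}$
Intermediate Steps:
$D{\left(n \right)} = - \frac{\left(2 + n\right) \left(3 + n\right)}{8}$ ($D{\left(n \right)} = - \frac{\left(n + 2\right) \left(n + 3\right)}{8} = - \frac{\left(2 + n\right) \left(3 + n\right)}{8}$)
$u{\left(j,F \right)} = \left(\frac{17}{4} - \frac{5 F}{8} - \frac{F^{2}}{8}\right)^{2}$ ($u{\left(j,F \right)} = \left(5 - \left(\frac{3}{4} + \frac{F^{2}}{8} + \frac{5 F}{8}\right)\right)^{2} = \left(\frac{17}{4} - \frac{5 F}{8} - \frac{F^{2}}{8}\right)^{2}$)
$d = \frac{26405}{2359}$ ($d = 2 - \frac{21687}{7 \left(-337\right)} = 2 - \frac{21687}{-2359} = 2 - 21687 \left(- \frac{1}{2359}\right) = 2 - - \frac{21687}{2359} = 2 + \frac{21687}{2359} = \frac{26405}{2359} \approx 11.193$)
$u{\left(-109,373 \right)} - d = \frac{\left(-34 + 373^{2} + 5 \cdot 373\right)^{2}}{64} - \frac{26405}{2359} = \frac{\left(-34 + 139129 + 1865\right)^{2}}{64} - \frac{26405}{2359} = \frac{140960^{2}}{64} - \frac{26405}{2359} = \frac{1}{64} \cdot 19869721600 - \frac{26405}{2359} = 310464400 - \frac{26405}{2359} = \frac{732385493195}{2359}$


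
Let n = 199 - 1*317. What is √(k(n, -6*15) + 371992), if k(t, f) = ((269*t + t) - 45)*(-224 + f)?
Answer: √10390162 ≈ 3223.4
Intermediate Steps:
n = -118 (n = 199 - 317 = -118)
k(t, f) = (-224 + f)*(-45 + 270*t) (k(t, f) = (270*t - 45)*(-224 + f) = (-45 + 270*t)*(-224 + f) = (-224 + f)*(-45 + 270*t))
√(k(n, -6*15) + 371992) = √((10080 - 60480*(-118) - (-270)*15 + 270*(-6*15)*(-118)) + 371992) = √((10080 + 7136640 - 45*(-90) + 270*(-90)*(-118)) + 371992) = √((10080 + 7136640 + 4050 + 2867400) + 371992) = √(10018170 + 371992) = √10390162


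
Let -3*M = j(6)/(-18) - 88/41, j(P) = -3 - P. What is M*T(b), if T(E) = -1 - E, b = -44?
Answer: 1935/82 ≈ 23.598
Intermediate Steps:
M = 45/82 (M = -((-3 - 1*6)/(-18) - 88/41)/3 = -((-3 - 6)*(-1/18) - 88*1/41)/3 = -(-9*(-1/18) - 88/41)/3 = -(½ - 88/41)/3 = -⅓*(-135/82) = 45/82 ≈ 0.54878)
M*T(b) = 45*(-1 - 1*(-44))/82 = 45*(-1 + 44)/82 = (45/82)*43 = 1935/82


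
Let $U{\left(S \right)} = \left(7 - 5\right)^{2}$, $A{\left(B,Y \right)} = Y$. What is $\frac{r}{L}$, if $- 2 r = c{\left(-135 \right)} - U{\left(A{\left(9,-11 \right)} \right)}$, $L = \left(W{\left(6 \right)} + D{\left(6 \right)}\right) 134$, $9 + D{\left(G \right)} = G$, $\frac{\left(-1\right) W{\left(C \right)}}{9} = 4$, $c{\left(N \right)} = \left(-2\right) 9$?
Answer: $- \frac{11}{5226} \approx -0.0021049$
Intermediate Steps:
$c{\left(N \right)} = -18$
$W{\left(C \right)} = -36$ ($W{\left(C \right)} = \left(-9\right) 4 = -36$)
$D{\left(G \right)} = -9 + G$
$L = -5226$ ($L = \left(-36 + \left(-9 + 6\right)\right) 134 = \left(-36 - 3\right) 134 = \left(-39\right) 134 = -5226$)
$U{\left(S \right)} = 4$ ($U{\left(S \right)} = 2^{2} = 4$)
$r = 11$ ($r = - \frac{-18 - 4}{2} = \left(- \frac{1}{2}\right) \left(-22\right) = 11$)
$\frac{r}{L} = \frac{11}{-5226} = 11 \left(- \frac{1}{5226}\right) = - \frac{11}{5226}$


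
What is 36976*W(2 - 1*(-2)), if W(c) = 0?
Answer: 0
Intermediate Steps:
36976*W(2 - 1*(-2)) = 36976*0 = 0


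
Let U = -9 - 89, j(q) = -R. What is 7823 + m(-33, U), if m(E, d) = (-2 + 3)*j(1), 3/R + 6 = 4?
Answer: 15649/2 ≈ 7824.5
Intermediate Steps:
R = -3/2 (R = 3/(-6 + 4) = 3/(-2) = 3*(-½) = -3/2 ≈ -1.5000)
j(q) = 3/2 (j(q) = -1*(-3/2) = 3/2)
U = -98
m(E, d) = 3/2 (m(E, d) = (-2 + 3)*(3/2) = 1*(3/2) = 3/2)
7823 + m(-33, U) = 7823 + 3/2 = 15649/2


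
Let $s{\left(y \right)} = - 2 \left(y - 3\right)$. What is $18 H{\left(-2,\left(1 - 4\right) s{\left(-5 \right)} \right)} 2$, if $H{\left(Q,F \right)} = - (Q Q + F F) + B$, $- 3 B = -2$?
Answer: $-83064$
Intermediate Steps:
$s{\left(y \right)} = 6 - 2 y$ ($s{\left(y \right)} = - 2 \left(-3 + y\right) = 6 - 2 y$)
$B = \frac{2}{3}$ ($B = \left(- \frac{1}{3}\right) \left(-2\right) = \frac{2}{3} \approx 0.66667$)
$H{\left(Q,F \right)} = \frac{2}{3} - F^{2} - Q^{2}$ ($H{\left(Q,F \right)} = - (Q Q + F F) + \frac{2}{3} = - (Q^{2} + F^{2}) + \frac{2}{3} = - (F^{2} + Q^{2}) + \frac{2}{3} = \left(- F^{2} - Q^{2}\right) + \frac{2}{3} = \frac{2}{3} - F^{2} - Q^{2}$)
$18 H{\left(-2,\left(1 - 4\right) s{\left(-5 \right)} \right)} 2 = 18 \left(\frac{2}{3} - \left(\left(1 - 4\right) \left(6 - -10\right)\right)^{2} - \left(-2\right)^{2}\right) 2 = 18 \left(\frac{2}{3} - \left(- 3 \left(6 + 10\right)\right)^{2} - 4\right) 2 = 18 \left(\frac{2}{3} - \left(\left(-3\right) 16\right)^{2} - 4\right) 2 = 18 \left(\frac{2}{3} - \left(-48\right)^{2} - 4\right) 2 = 18 \left(\frac{2}{3} - 2304 - 4\right) 2 = 18 \left(- \frac{6922}{3}\right) 2 = \left(-41532\right) 2 = -83064$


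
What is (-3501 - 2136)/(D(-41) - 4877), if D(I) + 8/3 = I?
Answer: 16911/14762 ≈ 1.1456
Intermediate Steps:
D(I) = -8/3 + I
(-3501 - 2136)/(D(-41) - 4877) = (-3501 - 2136)/((-8/3 - 41) - 4877) = -5637/(-131/3 - 4877) = -5637/(-14762/3) = -5637*(-3/14762) = 16911/14762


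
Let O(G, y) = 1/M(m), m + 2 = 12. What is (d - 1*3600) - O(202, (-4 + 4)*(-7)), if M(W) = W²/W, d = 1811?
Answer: -17891/10 ≈ -1789.1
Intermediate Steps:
m = 10 (m = -2 + 12 = 10)
M(W) = W
O(G, y) = ⅒ (O(G, y) = 1/10 = ⅒)
(d - 1*3600) - O(202, (-4 + 4)*(-7)) = (1811 - 1*3600) - 1*⅒ = (1811 - 3600) - ⅒ = -1789 - ⅒ = -17891/10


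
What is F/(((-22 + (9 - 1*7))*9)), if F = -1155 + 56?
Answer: 1099/180 ≈ 6.1056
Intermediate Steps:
F = -1099
F/(((-22 + (9 - 1*7))*9)) = -1099*1/(9*(-22 + (9 - 1*7))) = -1099*1/(9*(-22 + (9 - 7))) = -1099*1/(9*(-22 + 2)) = -1099/((-20*9)) = -1099/(-180) = -1099*(-1/180) = 1099/180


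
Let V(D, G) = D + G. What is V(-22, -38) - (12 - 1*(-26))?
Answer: -98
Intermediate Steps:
V(-22, -38) - (12 - 1*(-26)) = (-22 - 38) - (12 - 1*(-26)) = -60 - (12 + 26) = -60 - 1*38 = -60 - 38 = -98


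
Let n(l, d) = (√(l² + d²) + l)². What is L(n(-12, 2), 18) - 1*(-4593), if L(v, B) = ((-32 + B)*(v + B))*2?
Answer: -4087 + 1344*√37 ≈ 4088.2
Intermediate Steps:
n(l, d) = (l + √(d² + l²))² (n(l, d) = (√(d² + l²) + l)² = (l + √(d² + l²))²)
L(v, B) = 2*(-32 + B)*(B + v) (L(v, B) = ((-32 + B)*(B + v))*2 = 2*(-32 + B)*(B + v))
L(n(-12, 2), 18) - 1*(-4593) = (-64*18 - 64*(-12 + √(2² + (-12)²))² + 2*18² + 2*18*(-12 + √(2² + (-12)²))²) - 1*(-4593) = (-1152 - 64*(-12 + √(4 + 144))² + 2*324 + 2*18*(-12 + √(4 + 144))²) + 4593 = (-1152 - 64*(-12 + √148)² + 648 + 2*18*(-12 + √148)²) + 4593 = (-1152 - 64*(-12 + 2*√37)² + 648 + 2*18*(-12 + 2*√37)²) + 4593 = (-1152 - 64*(-12 + 2*√37)² + 648 + 36*(-12 + 2*√37)²) + 4593 = (-504 - 28*(-12 + 2*√37)²) + 4593 = 4089 - 28*(-12 + 2*√37)²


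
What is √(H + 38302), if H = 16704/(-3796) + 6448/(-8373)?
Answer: √2418006301782580158/7945977 ≈ 195.70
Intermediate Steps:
H = -41084800/7945977 (H = 16704*(-1/3796) + 6448*(-1/8373) = -4176/949 - 6448/8373 = -41084800/7945977 ≈ -5.1705)
√(H + 38302) = √(-41084800/7945977 + 38302) = √(304305726254/7945977) = √2418006301782580158/7945977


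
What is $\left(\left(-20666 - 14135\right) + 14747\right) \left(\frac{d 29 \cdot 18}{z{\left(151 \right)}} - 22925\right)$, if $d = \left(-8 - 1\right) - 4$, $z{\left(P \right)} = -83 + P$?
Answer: $\frac{7849566761}{17} \approx 4.6174 \cdot 10^{8}$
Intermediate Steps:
$d = -13$ ($d = -9 - 4 = -13$)
$\left(\left(-20666 - 14135\right) + 14747\right) \left(\frac{d 29 \cdot 18}{z{\left(151 \right)}} - 22925\right) = \left(\left(-20666 - 14135\right) + 14747\right) \left(\frac{\left(-13\right) 29 \cdot 18}{-83 + 151} - 22925\right) = \left(\left(-20666 - 14135\right) + 14747\right) \left(\frac{\left(-377\right) 18}{68} - 22925\right) = \left(-34801 + 14747\right) \left(\left(-6786\right) \frac{1}{68} - 22925\right) = - 20054 \left(- \frac{3393}{34} - 22925\right) = \left(-20054\right) \left(- \frac{782843}{34}\right) = \frac{7849566761}{17}$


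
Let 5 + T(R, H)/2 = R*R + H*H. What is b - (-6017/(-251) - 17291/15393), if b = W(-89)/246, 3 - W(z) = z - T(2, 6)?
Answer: -3515146879/158409363 ≈ -22.190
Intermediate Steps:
T(R, H) = -10 + 2*H² + 2*R² (T(R, H) = -10 + 2*(R*R + H*H) = -10 + 2*(R² + H²) = -10 + 2*(H² + R²) = -10 + (2*H² + 2*R²) = -10 + 2*H² + 2*R²)
W(z) = 73 - z (W(z) = 3 - (z - (-10 + 2*6² + 2*2²)) = 3 - (z - (-10 + 2*36 + 2*4)) = 3 - (z - (-10 + 72 + 8)) = 3 - (z - 1*70) = 3 - (z - 70) = 3 - (-70 + z) = 3 + (70 - z) = 73 - z)
b = 27/41 (b = (73 - 1*(-89))/246 = (73 + 89)*(1/246) = 162*(1/246) = 27/41 ≈ 0.65854)
b - (-6017/(-251) - 17291/15393) = 27/41 - (-6017/(-251) - 17291/15393) = 27/41 - (-6017*(-1/251) - 17291*1/15393) = 27/41 - (6017/251 - 17291/15393) = 27/41 - 1*88279640/3863643 = 27/41 - 88279640/3863643 = -3515146879/158409363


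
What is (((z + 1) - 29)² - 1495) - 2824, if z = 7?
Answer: -3878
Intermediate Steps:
(((z + 1) - 29)² - 1495) - 2824 = (((7 + 1) - 29)² - 1495) - 2824 = ((8 - 29)² - 1495) - 2824 = ((-21)² - 1495) - 2824 = (441 - 1495) - 2824 = -1054 - 2824 = -3878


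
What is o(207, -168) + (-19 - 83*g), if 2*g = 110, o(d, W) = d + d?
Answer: -4170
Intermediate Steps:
o(d, W) = 2*d
g = 55 (g = (½)*110 = 55)
o(207, -168) + (-19 - 83*g) = 2*207 + (-19 - 83*55) = 414 + (-19 - 4565) = 414 - 4584 = -4170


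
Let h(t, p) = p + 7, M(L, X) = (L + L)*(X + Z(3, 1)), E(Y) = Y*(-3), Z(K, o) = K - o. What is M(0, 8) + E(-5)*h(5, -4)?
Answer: 45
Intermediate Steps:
E(Y) = -3*Y
M(L, X) = 2*L*(2 + X) (M(L, X) = (L + L)*(X + (3 - 1*1)) = (2*L)*(X + (3 - 1)) = (2*L)*(X + 2) = (2*L)*(2 + X) = 2*L*(2 + X))
h(t, p) = 7 + p
M(0, 8) + E(-5)*h(5, -4) = 2*0*(2 + 8) + (-3*(-5))*(7 - 4) = 2*0*10 + 15*3 = 0 + 45 = 45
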